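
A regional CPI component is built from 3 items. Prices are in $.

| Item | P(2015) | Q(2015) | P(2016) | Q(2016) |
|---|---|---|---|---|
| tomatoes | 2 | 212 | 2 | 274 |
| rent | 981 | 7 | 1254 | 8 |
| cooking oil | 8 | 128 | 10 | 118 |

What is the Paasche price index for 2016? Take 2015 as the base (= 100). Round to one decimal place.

Paasche price index uses current-period quantities as weights.
ΣP(2016)·Q(2016) = 2×274 + 1254×8 + 10×118 = 548 + 10032 + 1180 = 11760
ΣP(2015)·Q(2016) = 2×274 + 981×8 + 8×118 = 548 + 7848 + 944 = 9340
Index = 11760 / 9340 × 100 = 125.9101

125.9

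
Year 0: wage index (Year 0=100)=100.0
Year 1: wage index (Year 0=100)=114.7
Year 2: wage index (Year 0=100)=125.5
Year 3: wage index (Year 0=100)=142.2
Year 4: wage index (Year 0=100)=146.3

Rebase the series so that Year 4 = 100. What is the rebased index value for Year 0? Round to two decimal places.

Rebased(Year 0) = 100.0 / 146.3 × 100 = 68.3527

68.35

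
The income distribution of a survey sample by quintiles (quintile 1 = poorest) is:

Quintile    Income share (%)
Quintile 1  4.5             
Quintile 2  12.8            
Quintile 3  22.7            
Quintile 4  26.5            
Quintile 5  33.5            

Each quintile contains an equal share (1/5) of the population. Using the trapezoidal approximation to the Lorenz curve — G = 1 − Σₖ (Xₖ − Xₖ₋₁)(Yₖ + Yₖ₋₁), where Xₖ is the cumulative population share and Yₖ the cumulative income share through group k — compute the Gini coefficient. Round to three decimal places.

0.287

Cumulative income shares Yₖ: 0.0450, 0.1730, 0.4000, 0.6650, 1.0000
Σ (Xₖ−Xₖ₋₁)(Yₖ+Yₖ₋₁) = (1/5)(0.0450+0.0000) + (1/5)(0.1730+0.0450) + (1/5)(0.4000+0.1730) + (1/5)(0.6650+0.4000) + (1/5)(1.0000+0.6650)
  = 0.0090 + 0.0436 + 0.1146 + 0.2130 + 0.3330 = 0.7132
G = 1 − 0.7132 = 0.2868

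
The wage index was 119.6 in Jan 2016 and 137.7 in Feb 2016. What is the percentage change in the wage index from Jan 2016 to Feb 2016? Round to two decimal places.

15.13%

Change = (137.7 − 119.6) / 119.6 × 100
       = 18.1 / 119.6 × 100 = 15.1338%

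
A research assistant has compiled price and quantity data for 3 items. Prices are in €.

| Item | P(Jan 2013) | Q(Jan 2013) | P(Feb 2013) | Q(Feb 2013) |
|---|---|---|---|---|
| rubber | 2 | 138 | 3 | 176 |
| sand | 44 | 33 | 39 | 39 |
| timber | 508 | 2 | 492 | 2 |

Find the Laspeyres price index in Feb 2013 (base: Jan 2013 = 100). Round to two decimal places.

97.85

Laspeyres price index uses base-period quantities as weights.
ΣP(Feb 2013)·Q(Jan 2013) = 3×138 + 39×33 + 492×2 = 414 + 1287 + 984 = 2685
ΣP(Jan 2013)·Q(Jan 2013) = 2×138 + 44×33 + 508×2 = 276 + 1452 + 1016 = 2744
Index = 2685 / 2744 × 100 = 97.8499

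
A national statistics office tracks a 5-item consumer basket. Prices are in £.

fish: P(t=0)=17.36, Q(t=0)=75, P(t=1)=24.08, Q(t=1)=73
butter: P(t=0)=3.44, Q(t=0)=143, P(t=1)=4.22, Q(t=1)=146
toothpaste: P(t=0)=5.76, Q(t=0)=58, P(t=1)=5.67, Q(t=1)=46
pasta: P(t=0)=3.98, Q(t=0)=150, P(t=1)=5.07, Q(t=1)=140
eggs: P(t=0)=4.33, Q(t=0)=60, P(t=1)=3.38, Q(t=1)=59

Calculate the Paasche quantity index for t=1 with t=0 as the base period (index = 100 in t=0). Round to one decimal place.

Paasche quantity index uses current-period prices as weights.
ΣP(t=1)·Q(t=1) = 24.08×73 + 4.22×146 + 5.67×46 + 5.07×140 + 3.38×59 = 1757.84 + 616.12 + 260.82 + 709.8 + 199.42 = 3544
ΣP(t=1)·Q(t=0) = 24.08×75 + 4.22×143 + 5.67×58 + 5.07×150 + 3.38×60 = 1806 + 603.46 + 328.86 + 760.5 + 202.8 = 3701.62
Index = 3544 / 3701.62 × 100 = 95.7419

95.7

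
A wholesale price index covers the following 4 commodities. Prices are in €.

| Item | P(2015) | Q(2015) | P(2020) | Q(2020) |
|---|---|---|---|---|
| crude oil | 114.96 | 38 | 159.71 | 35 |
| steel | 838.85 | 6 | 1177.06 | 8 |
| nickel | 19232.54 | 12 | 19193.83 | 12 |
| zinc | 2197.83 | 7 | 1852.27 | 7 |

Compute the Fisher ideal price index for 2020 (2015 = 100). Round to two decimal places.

Laspeyres component (base-period weights):
ΣP(2020)Q(2015) = 159.71×38 + 1177.06×6 + 19193.83×12 + 1852.27×7 = 6068.98 + 7062.36 + 230325.96 + 12965.89 = 256423.19
ΣP(2015)Q(2015) = 114.96×38 + 838.85×6 + 19232.54×12 + 2197.83×7 = 4368.48 + 5033.1 + 230790.48 + 15384.81 = 255576.87
L = 256423.19 / 255576.87 × 100 = 100.3311
Paasche component (current-period weights):
ΣP(2020)Q(2020) = 159.71×35 + 1177.06×8 + 19193.83×12 + 1852.27×7 = 5589.85 + 9416.48 + 230325.96 + 12965.89 = 258298.18
ΣP(2015)Q(2020) = 114.96×35 + 838.85×8 + 19232.54×12 + 2197.83×7 = 4023.6 + 6710.8 + 230790.48 + 15384.81 = 256909.69
P = 258298.18 / 256909.69 × 100 = 100.5405
Fisher = √(L × P) = √(100.3311 × 100.5405) = 100.4357

100.44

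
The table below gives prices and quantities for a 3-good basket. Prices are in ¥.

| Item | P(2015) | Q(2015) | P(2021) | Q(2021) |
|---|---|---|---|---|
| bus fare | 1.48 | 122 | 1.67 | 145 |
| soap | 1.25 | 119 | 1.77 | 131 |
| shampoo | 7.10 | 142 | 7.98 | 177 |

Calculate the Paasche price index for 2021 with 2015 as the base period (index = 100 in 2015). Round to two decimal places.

115.38

Paasche price index uses current-period quantities as weights.
ΣP(2021)·Q(2021) = 1.67×145 + 1.77×131 + 7.98×177 = 242.15 + 231.87 + 1412.46 = 1886.48
ΣP(2015)·Q(2021) = 1.48×145 + 1.25×131 + 7.10×177 = 214.6 + 163.75 + 1256.7 = 1635.05
Index = 1886.48 / 1635.05 × 100 = 115.3775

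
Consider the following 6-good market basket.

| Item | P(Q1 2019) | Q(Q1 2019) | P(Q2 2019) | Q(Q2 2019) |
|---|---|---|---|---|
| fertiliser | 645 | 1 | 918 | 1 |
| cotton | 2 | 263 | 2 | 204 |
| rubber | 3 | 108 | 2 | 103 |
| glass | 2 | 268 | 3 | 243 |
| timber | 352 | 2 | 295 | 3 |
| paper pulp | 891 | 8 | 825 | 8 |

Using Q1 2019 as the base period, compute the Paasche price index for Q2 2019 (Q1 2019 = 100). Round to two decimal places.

Paasche price index uses current-period quantities as weights.
ΣP(Q2 2019)·Q(Q2 2019) = 918×1 + 2×204 + 2×103 + 3×243 + 295×3 + 825×8 = 918 + 408 + 206 + 729 + 885 + 6600 = 9746
ΣP(Q1 2019)·Q(Q2 2019) = 645×1 + 2×204 + 3×103 + 2×243 + 352×3 + 891×8 = 645 + 408 + 309 + 486 + 1056 + 7128 = 10032
Index = 9746 / 10032 × 100 = 97.1491

97.15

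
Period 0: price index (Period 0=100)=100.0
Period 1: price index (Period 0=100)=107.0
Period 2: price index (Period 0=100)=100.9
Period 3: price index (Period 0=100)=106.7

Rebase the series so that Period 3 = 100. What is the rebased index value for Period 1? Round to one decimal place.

100.3

Rebased(Period 1) = 107.0 / 106.7 × 100 = 100.2812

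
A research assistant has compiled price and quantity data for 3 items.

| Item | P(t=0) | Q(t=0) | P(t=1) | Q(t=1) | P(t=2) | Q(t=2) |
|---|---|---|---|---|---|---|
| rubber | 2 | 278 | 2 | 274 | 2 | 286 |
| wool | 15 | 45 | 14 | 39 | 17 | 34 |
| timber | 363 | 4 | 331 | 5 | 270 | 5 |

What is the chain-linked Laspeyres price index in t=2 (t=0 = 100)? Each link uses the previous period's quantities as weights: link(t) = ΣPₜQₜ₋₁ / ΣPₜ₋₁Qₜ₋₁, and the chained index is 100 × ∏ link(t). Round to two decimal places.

87.15

Link t=0→t=1:
ΣP(t=1)Q(t=0) = 2×278 + 14×45 + 331×4 = 556 + 630 + 1324 = 2510
ΣP(t=0)Q(t=0) = 2×278 + 15×45 + 363×4 = 556 + 675 + 1452 = 2683
link = 2510/2683 = 0.935520
Link t=1→t=2:
ΣP(t=2)Q(t=1) = 2×274 + 17×39 + 270×5 = 548 + 663 + 1350 = 2561
ΣP(t=1)Q(t=1) = 2×274 + 14×39 + 331×5 = 548 + 546 + 1655 = 2749
link = 2561/2749 = 0.931611
Chained index = 100 × 0.935520 × 0.931611 = 87.1541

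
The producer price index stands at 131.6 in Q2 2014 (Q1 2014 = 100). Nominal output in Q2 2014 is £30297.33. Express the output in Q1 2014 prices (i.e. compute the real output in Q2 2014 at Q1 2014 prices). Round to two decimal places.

Real = Nominal ÷ (Index/100) = 30297.33 ÷ (131.6/100)
     = 30297.33 ÷ 1.316 = 23022.2872

23022.29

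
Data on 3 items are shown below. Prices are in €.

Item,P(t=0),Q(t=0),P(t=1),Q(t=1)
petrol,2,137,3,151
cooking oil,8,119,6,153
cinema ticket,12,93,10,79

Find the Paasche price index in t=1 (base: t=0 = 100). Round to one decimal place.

Paasche price index uses current-period quantities as weights.
ΣP(t=1)·Q(t=1) = 3×151 + 6×153 + 10×79 = 453 + 918 + 790 = 2161
ΣP(t=0)·Q(t=1) = 2×151 + 8×153 + 12×79 = 302 + 1224 + 948 = 2474
Index = 2161 / 2474 × 100 = 87.3484

87.3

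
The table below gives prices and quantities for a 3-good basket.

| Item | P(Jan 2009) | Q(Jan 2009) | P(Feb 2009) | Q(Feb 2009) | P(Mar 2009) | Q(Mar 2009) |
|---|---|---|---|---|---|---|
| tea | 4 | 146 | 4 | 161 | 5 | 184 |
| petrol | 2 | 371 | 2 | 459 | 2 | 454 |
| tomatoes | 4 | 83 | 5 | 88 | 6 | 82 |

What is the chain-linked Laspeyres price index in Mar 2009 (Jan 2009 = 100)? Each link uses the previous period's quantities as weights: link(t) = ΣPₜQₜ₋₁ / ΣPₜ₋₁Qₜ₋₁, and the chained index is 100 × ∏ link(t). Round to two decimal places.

118.07

Link Jan 2009→Feb 2009:
ΣP(Feb 2009)Q(Jan 2009) = 4×146 + 2×371 + 5×83 = 584 + 742 + 415 = 1741
ΣP(Jan 2009)Q(Jan 2009) = 4×146 + 2×371 + 4×83 = 584 + 742 + 332 = 1658
link = 1741/1658 = 1.050060
Link Feb 2009→Mar 2009:
ΣP(Mar 2009)Q(Feb 2009) = 5×161 + 2×459 + 6×88 = 805 + 918 + 528 = 2251
ΣP(Feb 2009)Q(Feb 2009) = 4×161 + 2×459 + 5×88 = 644 + 918 + 440 = 2002
link = 2251/2002 = 1.124376
Chained index = 100 × 1.050060 × 1.124376 = 118.0662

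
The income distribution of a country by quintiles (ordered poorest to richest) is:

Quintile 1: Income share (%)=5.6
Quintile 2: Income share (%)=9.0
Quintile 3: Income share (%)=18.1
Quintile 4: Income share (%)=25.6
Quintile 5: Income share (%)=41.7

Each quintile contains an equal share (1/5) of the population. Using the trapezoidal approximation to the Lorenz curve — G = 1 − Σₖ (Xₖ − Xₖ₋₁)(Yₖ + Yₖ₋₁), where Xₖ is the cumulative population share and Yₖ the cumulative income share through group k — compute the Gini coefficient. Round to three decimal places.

0.355

Cumulative income shares Yₖ: 0.0560, 0.1460, 0.3270, 0.5830, 1.0000
Σ (Xₖ−Xₖ₋₁)(Yₖ+Yₖ₋₁) = (1/5)(0.0560+0.0000) + (1/5)(0.1460+0.0560) + (1/5)(0.3270+0.1460) + (1/5)(0.5830+0.3270) + (1/5)(1.0000+0.5830)
  = 0.0112 + 0.0404 + 0.0946 + 0.1820 + 0.3166 = 0.6448
G = 1 − 0.6448 = 0.3552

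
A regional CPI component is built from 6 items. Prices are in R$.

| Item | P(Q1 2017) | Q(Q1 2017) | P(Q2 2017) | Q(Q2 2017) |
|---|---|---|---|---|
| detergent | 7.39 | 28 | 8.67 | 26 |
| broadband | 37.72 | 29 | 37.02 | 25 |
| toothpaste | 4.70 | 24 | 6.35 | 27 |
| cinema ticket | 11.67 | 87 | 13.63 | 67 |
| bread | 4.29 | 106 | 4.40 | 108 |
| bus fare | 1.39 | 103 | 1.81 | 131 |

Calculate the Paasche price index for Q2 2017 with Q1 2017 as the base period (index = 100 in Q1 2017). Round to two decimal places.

Paasche price index uses current-period quantities as weights.
ΣP(Q2 2017)·Q(Q2 2017) = 8.67×26 + 37.02×25 + 6.35×27 + 13.63×67 + 4.40×108 + 1.81×131 = 225.42 + 925.5 + 171.45 + 913.21 + 475.2 + 237.11 = 2947.89
ΣP(Q1 2017)·Q(Q2 2017) = 7.39×26 + 37.72×25 + 4.70×27 + 11.67×67 + 4.29×108 + 1.39×131 = 192.14 + 943 + 126.9 + 781.89 + 463.32 + 182.09 = 2689.34
Index = 2947.89 / 2689.34 × 100 = 109.6139

109.61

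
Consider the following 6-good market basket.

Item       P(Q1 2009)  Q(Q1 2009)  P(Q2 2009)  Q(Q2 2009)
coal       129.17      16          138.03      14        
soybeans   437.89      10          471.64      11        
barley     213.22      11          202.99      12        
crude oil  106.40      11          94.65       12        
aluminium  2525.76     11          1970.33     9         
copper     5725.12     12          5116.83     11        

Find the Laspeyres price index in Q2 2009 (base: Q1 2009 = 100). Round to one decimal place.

87.6

Laspeyres price index uses base-period quantities as weights.
ΣP(Q2 2009)·Q(Q1 2009) = 138.03×16 + 471.64×10 + 202.99×11 + 94.65×11 + 1970.33×11 + 5116.83×12 = 2208.48 + 4716.4 + 2232.89 + 1041.15 + 21673.63 + 61401.96 = 93274.51
ΣP(Q1 2009)·Q(Q1 2009) = 129.17×16 + 437.89×10 + 213.22×11 + 106.40×11 + 2525.76×11 + 5725.12×12 = 2066.72 + 4378.9 + 2345.42 + 1170.4 + 27783.36 + 68701.44 = 106446.24
Index = 93274.51 / 106446.24 × 100 = 87.6259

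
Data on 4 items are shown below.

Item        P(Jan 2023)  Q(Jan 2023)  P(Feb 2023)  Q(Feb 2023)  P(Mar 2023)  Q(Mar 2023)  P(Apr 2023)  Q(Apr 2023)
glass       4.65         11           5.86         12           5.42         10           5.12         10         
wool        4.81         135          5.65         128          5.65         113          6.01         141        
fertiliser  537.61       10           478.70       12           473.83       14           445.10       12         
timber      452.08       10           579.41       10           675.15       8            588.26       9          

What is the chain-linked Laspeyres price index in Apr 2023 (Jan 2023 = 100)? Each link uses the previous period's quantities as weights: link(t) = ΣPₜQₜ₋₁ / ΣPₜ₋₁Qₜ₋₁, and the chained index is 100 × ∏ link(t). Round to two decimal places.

Link Jan 2023→Feb 2023:
ΣP(Feb 2023)Q(Jan 2023) = 5.86×11 + 5.65×135 + 478.70×10 + 579.41×10 = 64.46 + 762.75 + 4787 + 5794.1 = 11408.31
ΣP(Jan 2023)Q(Jan 2023) = 4.65×11 + 4.81×135 + 537.61×10 + 452.08×10 = 51.15 + 649.35 + 5376.1 + 4520.8 = 10597.4
link = 11408.31/10597.4 = 1.076520
Link Feb 2023→Mar 2023:
ΣP(Mar 2023)Q(Feb 2023) = 5.42×12 + 5.65×128 + 473.83×12 + 675.15×10 = 65.04 + 723.2 + 5685.96 + 6751.5 = 13225.7
ΣP(Feb 2023)Q(Feb 2023) = 5.86×12 + 5.65×128 + 478.70×12 + 579.41×10 = 70.32 + 723.2 + 5744.4 + 5794.1 = 12332.02
link = 13225.7/12332.02 = 1.072468
Link Mar 2023→Apr 2023:
ΣP(Apr 2023)Q(Mar 2023) = 5.12×10 + 6.01×113 + 445.10×14 + 588.26×8 = 51.2 + 679.13 + 6231.4 + 4706.08 = 11667.81
ΣP(Mar 2023)Q(Mar 2023) = 5.42×10 + 5.65×113 + 473.83×14 + 675.15×8 = 54.2 + 638.45 + 6633.62 + 5401.2 = 12727.47
link = 11667.81/12727.47 = 0.916742
Chained index = 100 × 1.076520 × 1.072468 × 0.916742 = 105.8409

105.84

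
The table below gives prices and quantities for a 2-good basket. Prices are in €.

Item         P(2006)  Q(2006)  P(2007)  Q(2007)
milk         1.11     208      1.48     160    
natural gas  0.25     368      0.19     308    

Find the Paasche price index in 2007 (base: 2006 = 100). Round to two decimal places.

115.99

Paasche price index uses current-period quantities as weights.
ΣP(2007)·Q(2007) = 1.48×160 + 0.19×308 = 236.8 + 58.52 = 295.32
ΣP(2006)·Q(2007) = 1.11×160 + 0.25×308 = 177.6 + 77 = 254.6
Index = 295.32 / 254.6 × 100 = 115.9937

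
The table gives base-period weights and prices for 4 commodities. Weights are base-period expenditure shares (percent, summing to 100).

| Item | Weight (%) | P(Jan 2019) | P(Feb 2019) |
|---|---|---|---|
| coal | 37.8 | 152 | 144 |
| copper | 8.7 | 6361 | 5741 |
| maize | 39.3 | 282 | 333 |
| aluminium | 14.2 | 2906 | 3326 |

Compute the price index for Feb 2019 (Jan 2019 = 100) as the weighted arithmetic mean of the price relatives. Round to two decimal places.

106.32

coal: 37.8 × (144/152) = 37.8 × 0.947368 = 35.8105
copper: 8.7 × (5741/6361) = 8.7 × 0.902531 = 7.8520
maize: 39.3 × (333/282) = 39.3 × 1.180851 = 46.4074
aluminium: 14.2 × (3326/2906) = 14.2 × 1.144529 = 16.2523
Index = Σ wᵢ·(p₁ᵢ/p₀ᵢ) = 35.8105 + 7.8520 + 46.4074 + 16.2523 = 106.3223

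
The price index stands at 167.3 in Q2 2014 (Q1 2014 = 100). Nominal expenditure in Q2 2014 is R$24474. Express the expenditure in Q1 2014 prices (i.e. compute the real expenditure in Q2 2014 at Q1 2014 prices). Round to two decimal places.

14628.81

Real = Nominal ÷ (Index/100) = 24474 ÷ (167.3/100)
     = 24474 ÷ 1.673 = 14628.8105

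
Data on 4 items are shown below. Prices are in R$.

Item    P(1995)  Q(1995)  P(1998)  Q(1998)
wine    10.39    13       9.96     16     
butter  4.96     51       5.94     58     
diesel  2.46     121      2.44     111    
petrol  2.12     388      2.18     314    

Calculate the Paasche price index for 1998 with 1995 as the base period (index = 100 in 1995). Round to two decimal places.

Paasche price index uses current-period quantities as weights.
ΣP(1998)·Q(1998) = 9.96×16 + 5.94×58 + 2.44×111 + 2.18×314 = 159.36 + 344.52 + 270.84 + 684.52 = 1459.24
ΣP(1995)·Q(1998) = 10.39×16 + 4.96×58 + 2.46×111 + 2.12×314 = 166.24 + 287.68 + 273.06 + 665.68 = 1392.66
Index = 1459.24 / 1392.66 × 100 = 104.7808

104.78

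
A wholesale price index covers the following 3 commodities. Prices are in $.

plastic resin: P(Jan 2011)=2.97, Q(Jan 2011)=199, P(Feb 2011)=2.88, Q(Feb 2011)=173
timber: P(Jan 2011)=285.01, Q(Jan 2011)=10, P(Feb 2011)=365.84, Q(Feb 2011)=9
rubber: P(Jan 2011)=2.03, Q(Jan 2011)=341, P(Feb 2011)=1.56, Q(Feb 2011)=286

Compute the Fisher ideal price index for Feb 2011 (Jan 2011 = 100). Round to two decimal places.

115.51

Laspeyres component (base-period weights):
ΣP(Feb 2011)Q(Jan 2011) = 2.88×199 + 365.84×10 + 1.56×341 = 573.12 + 3658.4 + 531.96 = 4763.48
ΣP(Jan 2011)Q(Jan 2011) = 2.97×199 + 285.01×10 + 2.03×341 = 591.03 + 2850.1 + 692.23 = 4133.36
L = 4763.48 / 4133.36 × 100 = 115.2447
Paasche component (current-period weights):
ΣP(Feb 2011)Q(Feb 2011) = 2.88×173 + 365.84×9 + 1.56×286 = 498.24 + 3292.56 + 446.16 = 4236.96
ΣP(Jan 2011)Q(Feb 2011) = 2.97×173 + 285.01×9 + 2.03×286 = 513.81 + 2565.09 + 580.58 = 3659.48
P = 4236.96 / 3659.48 × 100 = 115.7804
Fisher = √(L × P) = √(115.2447 × 115.7804) = 115.5123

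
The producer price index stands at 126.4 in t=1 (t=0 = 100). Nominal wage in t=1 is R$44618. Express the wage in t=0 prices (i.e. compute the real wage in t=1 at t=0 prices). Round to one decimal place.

Real = Nominal ÷ (Index/100) = 44618 ÷ (126.4/100)
     = 44618 ÷ 1.264 = 35299.0506

35299.1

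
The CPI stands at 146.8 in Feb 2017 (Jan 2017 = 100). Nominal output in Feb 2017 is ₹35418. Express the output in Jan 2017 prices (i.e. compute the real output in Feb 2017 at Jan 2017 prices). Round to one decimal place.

Real = Nominal ÷ (Index/100) = 35418 ÷ (146.8/100)
     = 35418 ÷ 1.468 = 24126.7030

24126.7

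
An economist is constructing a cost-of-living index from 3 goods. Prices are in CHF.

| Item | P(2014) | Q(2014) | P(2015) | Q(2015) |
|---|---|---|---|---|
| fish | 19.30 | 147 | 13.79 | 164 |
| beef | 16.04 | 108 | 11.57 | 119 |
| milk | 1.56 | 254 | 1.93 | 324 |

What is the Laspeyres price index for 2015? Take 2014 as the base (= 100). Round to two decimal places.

75.86

Laspeyres price index uses base-period quantities as weights.
ΣP(2015)·Q(2014) = 13.79×147 + 11.57×108 + 1.93×254 = 2027.13 + 1249.56 + 490.22 = 3766.91
ΣP(2014)·Q(2014) = 19.30×147 + 16.04×108 + 1.56×254 = 2837.1 + 1732.32 + 396.24 = 4965.66
Index = 3766.91 / 4965.66 × 100 = 75.8592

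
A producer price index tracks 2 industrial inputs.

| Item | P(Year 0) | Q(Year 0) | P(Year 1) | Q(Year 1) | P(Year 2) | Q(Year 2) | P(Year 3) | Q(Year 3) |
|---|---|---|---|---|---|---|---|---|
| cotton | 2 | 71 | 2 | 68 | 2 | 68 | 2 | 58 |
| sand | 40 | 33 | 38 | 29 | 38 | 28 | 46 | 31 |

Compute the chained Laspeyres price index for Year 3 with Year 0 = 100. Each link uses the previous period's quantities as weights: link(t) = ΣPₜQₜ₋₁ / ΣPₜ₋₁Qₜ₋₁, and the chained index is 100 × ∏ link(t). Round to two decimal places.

113.31

Link Year 0→Year 1:
ΣP(Year 1)Q(Year 0) = 2×71 + 38×33 = 142 + 1254 = 1396
ΣP(Year 0)Q(Year 0) = 2×71 + 40×33 = 142 + 1320 = 1462
link = 1396/1462 = 0.954856
Link Year 1→Year 2:
ΣP(Year 2)Q(Year 1) = 2×68 + 38×29 = 136 + 1102 = 1238
ΣP(Year 1)Q(Year 1) = 2×68 + 38×29 = 136 + 1102 = 1238
link = 1238/1238 = 1.000000
Link Year 2→Year 3:
ΣP(Year 3)Q(Year 2) = 2×68 + 46×28 = 136 + 1288 = 1424
ΣP(Year 2)Q(Year 2) = 2×68 + 38×28 = 136 + 1064 = 1200
link = 1424/1200 = 1.186667
Chained index = 100 × 0.954856 × 1.000000 × 1.186667 = 113.3096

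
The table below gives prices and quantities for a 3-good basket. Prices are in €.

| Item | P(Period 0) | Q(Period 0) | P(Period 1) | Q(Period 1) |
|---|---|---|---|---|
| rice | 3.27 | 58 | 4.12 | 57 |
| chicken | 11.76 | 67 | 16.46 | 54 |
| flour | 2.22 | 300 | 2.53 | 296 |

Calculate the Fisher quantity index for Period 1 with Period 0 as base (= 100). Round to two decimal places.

89.55

Laspeyres component (base-period weights):
ΣP(Period 0)Q(Period 1) = 3.27×57 + 11.76×54 + 2.22×296 = 186.39 + 635.04 + 657.12 = 1478.55
ΣP(Period 0)Q(Period 0) = 3.27×58 + 11.76×67 + 2.22×300 = 189.66 + 787.92 + 666 = 1643.58
L = 1478.55 / 1643.58 × 100 = 89.9591
Paasche component (current-period weights):
ΣP(Period 1)Q(Period 1) = 4.12×57 + 16.46×54 + 2.53×296 = 234.84 + 888.84 + 748.88 = 1872.56
ΣP(Period 1)Q(Period 0) = 4.12×58 + 16.46×67 + 2.53×300 = 238.96 + 1102.82 + 759 = 2100.78
P = 1872.56 / 2100.78 × 100 = 89.1364
Fisher = √(L × P) = √(89.9591 × 89.1364) = 89.5468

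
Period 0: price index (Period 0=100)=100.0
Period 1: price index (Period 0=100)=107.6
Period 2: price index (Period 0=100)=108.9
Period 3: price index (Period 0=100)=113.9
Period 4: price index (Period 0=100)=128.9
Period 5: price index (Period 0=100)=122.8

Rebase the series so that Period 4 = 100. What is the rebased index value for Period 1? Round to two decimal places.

Rebased(Period 1) = 107.6 / 128.9 × 100 = 83.4756

83.48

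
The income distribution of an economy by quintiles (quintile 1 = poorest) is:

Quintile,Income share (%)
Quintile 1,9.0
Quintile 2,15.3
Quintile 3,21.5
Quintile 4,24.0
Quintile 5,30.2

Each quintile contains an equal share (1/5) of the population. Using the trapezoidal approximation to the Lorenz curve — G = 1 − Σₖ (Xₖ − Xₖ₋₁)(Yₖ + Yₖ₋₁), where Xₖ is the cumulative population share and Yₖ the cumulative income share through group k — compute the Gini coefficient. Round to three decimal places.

0.204

Cumulative income shares Yₖ: 0.0900, 0.2430, 0.4580, 0.6980, 1.0000
Σ (Xₖ−Xₖ₋₁)(Yₖ+Yₖ₋₁) = (1/5)(0.0900+0.0000) + (1/5)(0.2430+0.0900) + (1/5)(0.4580+0.2430) + (1/5)(0.6980+0.4580) + (1/5)(1.0000+0.6980)
  = 0.0180 + 0.0666 + 0.1402 + 0.2312 + 0.3396 = 0.7956
G = 1 − 0.7956 = 0.2044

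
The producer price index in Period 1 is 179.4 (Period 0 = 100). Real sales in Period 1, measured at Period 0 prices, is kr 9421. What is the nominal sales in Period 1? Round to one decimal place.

Nominal = Real × (Index/100) = 9421 × (179.4/100)
        = 9421 × 1.794 = 16901.2740

16901.3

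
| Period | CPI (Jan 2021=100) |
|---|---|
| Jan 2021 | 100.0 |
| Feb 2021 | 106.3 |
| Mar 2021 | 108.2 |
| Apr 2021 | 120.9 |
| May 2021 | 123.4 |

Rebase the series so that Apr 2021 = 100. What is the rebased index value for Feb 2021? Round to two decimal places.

87.92

Rebased(Feb 2021) = 106.3 / 120.9 × 100 = 87.9239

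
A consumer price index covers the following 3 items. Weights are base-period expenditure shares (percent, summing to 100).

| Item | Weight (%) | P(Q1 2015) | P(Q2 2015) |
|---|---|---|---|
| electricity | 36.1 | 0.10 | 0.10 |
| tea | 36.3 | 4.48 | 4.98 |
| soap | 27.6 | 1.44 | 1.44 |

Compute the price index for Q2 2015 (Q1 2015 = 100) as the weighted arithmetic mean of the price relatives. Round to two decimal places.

electricity: 36.1 × (0.10/0.10) = 36.1 × 1.000000 = 36.1000
tea: 36.3 × (4.98/4.48) = 36.3 × 1.111607 = 40.3513
soap: 27.6 × (1.44/1.44) = 27.6 × 1.000000 = 27.6000
Index = Σ wᵢ·(p₁ᵢ/p₀ᵢ) = 36.1000 + 40.3513 + 27.6000 = 104.0513

104.05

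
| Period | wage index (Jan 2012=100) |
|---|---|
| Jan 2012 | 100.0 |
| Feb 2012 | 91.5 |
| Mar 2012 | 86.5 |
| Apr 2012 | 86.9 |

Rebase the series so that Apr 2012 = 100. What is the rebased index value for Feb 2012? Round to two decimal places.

105.29

Rebased(Feb 2012) = 91.5 / 86.9 × 100 = 105.2934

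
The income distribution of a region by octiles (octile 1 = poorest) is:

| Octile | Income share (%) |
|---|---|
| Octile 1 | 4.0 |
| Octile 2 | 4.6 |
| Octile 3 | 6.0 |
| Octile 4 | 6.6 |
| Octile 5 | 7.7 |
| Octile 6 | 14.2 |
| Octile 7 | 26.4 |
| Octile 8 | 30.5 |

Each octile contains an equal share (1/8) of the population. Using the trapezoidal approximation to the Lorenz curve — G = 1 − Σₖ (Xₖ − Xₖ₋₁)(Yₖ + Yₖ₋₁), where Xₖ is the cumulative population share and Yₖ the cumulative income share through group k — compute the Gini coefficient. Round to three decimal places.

0.400

Cumulative income shares Yₖ: 0.0400, 0.0860, 0.1460, 0.2120, 0.2890, 0.4310, 0.6950, 1.0000
Σ (Xₖ−Xₖ₋₁)(Yₖ+Yₖ₋₁) = (1/8)(0.0400+0.0000) + (1/8)(0.0860+0.0400) + (1/8)(0.1460+0.0860) + (1/8)(0.2120+0.1460) + (1/8)(0.2890+0.2120) + (1/8)(0.4310+0.2890) + (1/8)(0.6950+0.4310) + (1/8)(1.0000+0.6950)
  = 0.0050 + 0.0158 + 0.0290 + 0.0447 + 0.0626 + 0.0900 + 0.1407 + 0.2119 = 0.5998
G = 1 − 0.5998 = 0.4002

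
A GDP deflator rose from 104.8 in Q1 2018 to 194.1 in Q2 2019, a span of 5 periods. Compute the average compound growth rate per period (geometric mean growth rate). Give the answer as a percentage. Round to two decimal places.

13.12%

Growth factor = (194.1/104.8)^(1/5) = (1.852099)^(1/5) = 1.131183
Growth rate = 1.131183 − 1 = 0.131183 = 13.1183%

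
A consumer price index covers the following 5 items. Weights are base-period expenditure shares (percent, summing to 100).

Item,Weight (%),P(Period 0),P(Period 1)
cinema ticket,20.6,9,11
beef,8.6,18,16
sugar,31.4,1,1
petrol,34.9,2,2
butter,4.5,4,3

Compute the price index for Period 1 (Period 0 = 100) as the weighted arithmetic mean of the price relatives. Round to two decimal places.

cinema ticket: 20.6 × (11/9) = 20.6 × 1.222222 = 25.1778
beef: 8.6 × (16/18) = 8.6 × 0.888889 = 7.6444
sugar: 31.4 × (1/1) = 31.4 × 1.000000 = 31.4000
petrol: 34.9 × (2/2) = 34.9 × 1.000000 = 34.9000
butter: 4.5 × (3/4) = 4.5 × 0.750000 = 3.3750
Index = Σ wᵢ·(p₁ᵢ/p₀ᵢ) = 25.1778 + 7.6444 + 31.4000 + 34.9000 + 3.3750 = 102.4972

102.50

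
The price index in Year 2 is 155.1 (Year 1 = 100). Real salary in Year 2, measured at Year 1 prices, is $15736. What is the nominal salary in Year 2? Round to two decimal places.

Nominal = Real × (Index/100) = 15736 × (155.1/100)
        = 15736 × 1.551 = 24406.5360

24406.54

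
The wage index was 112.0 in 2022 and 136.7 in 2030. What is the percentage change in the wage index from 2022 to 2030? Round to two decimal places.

22.05%

Change = (136.7 − 112.0) / 112.0 × 100
       = 24.7 / 112.0 × 100 = 22.0536%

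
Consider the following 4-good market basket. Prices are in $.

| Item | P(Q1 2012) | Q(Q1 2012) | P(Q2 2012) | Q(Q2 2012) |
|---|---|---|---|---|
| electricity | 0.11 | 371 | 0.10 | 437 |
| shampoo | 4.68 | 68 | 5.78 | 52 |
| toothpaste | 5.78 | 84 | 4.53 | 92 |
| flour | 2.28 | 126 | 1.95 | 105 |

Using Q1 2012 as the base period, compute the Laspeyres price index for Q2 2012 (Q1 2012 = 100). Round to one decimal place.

Laspeyres price index uses base-period quantities as weights.
ΣP(Q2 2012)·Q(Q1 2012) = 0.10×371 + 5.78×68 + 4.53×84 + 1.95×126 = 37.1 + 393.04 + 380.52 + 245.7 = 1056.36
ΣP(Q1 2012)·Q(Q1 2012) = 0.11×371 + 4.68×68 + 5.78×84 + 2.28×126 = 40.81 + 318.24 + 485.52 + 287.28 = 1131.85
Index = 1056.36 / 1131.85 × 100 = 93.3304

93.3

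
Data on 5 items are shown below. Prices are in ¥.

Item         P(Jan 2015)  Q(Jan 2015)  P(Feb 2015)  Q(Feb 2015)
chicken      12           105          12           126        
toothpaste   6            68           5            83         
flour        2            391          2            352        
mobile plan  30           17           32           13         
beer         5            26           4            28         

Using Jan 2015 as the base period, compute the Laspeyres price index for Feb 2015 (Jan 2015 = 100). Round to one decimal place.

98.1

Laspeyres price index uses base-period quantities as weights.
ΣP(Feb 2015)·Q(Jan 2015) = 12×105 + 5×68 + 2×391 + 32×17 + 4×26 = 1260 + 340 + 782 + 544 + 104 = 3030
ΣP(Jan 2015)·Q(Jan 2015) = 12×105 + 6×68 + 2×391 + 30×17 + 5×26 = 1260 + 408 + 782 + 510 + 130 = 3090
Index = 3030 / 3090 × 100 = 98.0583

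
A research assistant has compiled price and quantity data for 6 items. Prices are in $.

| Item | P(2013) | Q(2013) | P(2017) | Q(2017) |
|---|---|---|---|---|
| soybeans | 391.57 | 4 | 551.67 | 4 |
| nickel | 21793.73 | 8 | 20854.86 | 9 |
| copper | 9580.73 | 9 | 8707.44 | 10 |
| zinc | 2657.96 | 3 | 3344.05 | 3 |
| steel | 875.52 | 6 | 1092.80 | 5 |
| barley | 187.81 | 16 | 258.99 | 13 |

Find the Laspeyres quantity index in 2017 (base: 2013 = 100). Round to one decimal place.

110.8

Laspeyres quantity index uses base-period prices as weights.
ΣP(2013)·Q(2017) = 391.57×4 + 21793.73×9 + 9580.73×10 + 2657.96×3 + 875.52×5 + 187.81×13 = 1566.28 + 196143.57 + 95807.3 + 7973.88 + 4377.6 + 2441.53 = 308310.16
ΣP(2013)·Q(2013) = 391.57×4 + 21793.73×8 + 9580.73×9 + 2657.96×3 + 875.52×6 + 187.81×16 = 1566.28 + 174349.84 + 86226.57 + 7973.88 + 5253.12 + 3004.96 = 278374.65
Index = 308310.16 / 278374.65 × 100 = 110.7537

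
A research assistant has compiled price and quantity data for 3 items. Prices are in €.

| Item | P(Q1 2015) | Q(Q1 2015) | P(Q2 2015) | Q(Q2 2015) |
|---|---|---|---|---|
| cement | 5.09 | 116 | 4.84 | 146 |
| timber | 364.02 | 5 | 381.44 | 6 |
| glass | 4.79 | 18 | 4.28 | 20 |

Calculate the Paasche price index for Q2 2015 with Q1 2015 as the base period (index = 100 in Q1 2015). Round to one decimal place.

Paasche price index uses current-period quantities as weights.
ΣP(Q2 2015)·Q(Q2 2015) = 4.84×146 + 381.44×6 + 4.28×20 = 706.64 + 2288.64 + 85.6 = 3080.88
ΣP(Q1 2015)·Q(Q2 2015) = 5.09×146 + 364.02×6 + 4.79×20 = 743.14 + 2184.12 + 95.8 = 3023.06
Index = 3080.88 / 3023.06 × 100 = 101.9126

101.9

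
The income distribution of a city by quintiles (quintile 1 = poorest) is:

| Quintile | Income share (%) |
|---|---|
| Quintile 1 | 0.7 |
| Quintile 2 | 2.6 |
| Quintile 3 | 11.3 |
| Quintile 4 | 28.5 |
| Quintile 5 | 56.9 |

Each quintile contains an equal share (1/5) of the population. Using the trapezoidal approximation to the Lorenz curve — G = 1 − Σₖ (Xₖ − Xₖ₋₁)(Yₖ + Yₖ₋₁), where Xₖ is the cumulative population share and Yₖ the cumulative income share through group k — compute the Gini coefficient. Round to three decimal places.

Cumulative income shares Yₖ: 0.0070, 0.0330, 0.1460, 0.4310, 1.0000
Σ (Xₖ−Xₖ₋₁)(Yₖ+Yₖ₋₁) = (1/5)(0.0070+0.0000) + (1/5)(0.0330+0.0070) + (1/5)(0.1460+0.0330) + (1/5)(0.4310+0.1460) + (1/5)(1.0000+0.4310)
  = 0.0014 + 0.0080 + 0.0358 + 0.1154 + 0.2862 = 0.4468
G = 1 − 0.4468 = 0.5532

0.553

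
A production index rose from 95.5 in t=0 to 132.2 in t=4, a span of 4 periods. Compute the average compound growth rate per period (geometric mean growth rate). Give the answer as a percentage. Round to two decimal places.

Growth factor = (132.2/95.5)^(1/4) = (1.384293)^(1/4) = 1.084693
Growth rate = 1.084693 − 1 = 0.084693 = 8.4693%

8.47%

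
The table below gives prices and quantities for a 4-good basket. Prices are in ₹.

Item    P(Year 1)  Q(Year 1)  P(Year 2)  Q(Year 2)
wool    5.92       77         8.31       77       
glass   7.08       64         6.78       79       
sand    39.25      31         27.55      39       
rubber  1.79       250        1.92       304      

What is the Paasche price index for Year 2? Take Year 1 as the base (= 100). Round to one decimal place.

91.7

Paasche price index uses current-period quantities as weights.
ΣP(Year 2)·Q(Year 2) = 8.31×77 + 6.78×79 + 27.55×39 + 1.92×304 = 639.87 + 535.62 + 1074.45 + 583.68 = 2833.62
ΣP(Year 1)·Q(Year 2) = 5.92×77 + 7.08×79 + 39.25×39 + 1.79×304 = 455.84 + 559.32 + 1530.75 + 544.16 = 3090.07
Index = 2833.62 / 3090.07 × 100 = 91.7008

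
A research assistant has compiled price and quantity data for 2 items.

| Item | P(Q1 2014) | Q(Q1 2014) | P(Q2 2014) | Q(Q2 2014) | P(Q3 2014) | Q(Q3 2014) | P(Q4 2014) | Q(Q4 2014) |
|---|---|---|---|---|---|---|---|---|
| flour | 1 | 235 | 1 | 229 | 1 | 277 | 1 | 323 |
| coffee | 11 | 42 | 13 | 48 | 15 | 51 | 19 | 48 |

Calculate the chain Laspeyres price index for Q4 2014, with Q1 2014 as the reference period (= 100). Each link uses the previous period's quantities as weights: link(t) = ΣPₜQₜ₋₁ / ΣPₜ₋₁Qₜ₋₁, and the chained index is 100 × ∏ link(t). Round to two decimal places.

Link Q1 2014→Q2 2014:
ΣP(Q2 2014)Q(Q1 2014) = 1×235 + 13×42 = 235 + 546 = 781
ΣP(Q1 2014)Q(Q1 2014) = 1×235 + 11×42 = 235 + 462 = 697
link = 781/697 = 1.120516
Link Q2 2014→Q3 2014:
ΣP(Q3 2014)Q(Q2 2014) = 1×229 + 15×48 = 229 + 720 = 949
ΣP(Q2 2014)Q(Q2 2014) = 1×229 + 13×48 = 229 + 624 = 853
link = 949/853 = 1.112544
Link Q3 2014→Q4 2014:
ΣP(Q4 2014)Q(Q3 2014) = 1×277 + 19×51 = 277 + 969 = 1246
ΣP(Q3 2014)Q(Q3 2014) = 1×277 + 15×51 = 277 + 765 = 1042
link = 1246/1042 = 1.195777
Chained index = 100 × 1.120516 × 1.112544 × 1.195777 = 149.0685

149.07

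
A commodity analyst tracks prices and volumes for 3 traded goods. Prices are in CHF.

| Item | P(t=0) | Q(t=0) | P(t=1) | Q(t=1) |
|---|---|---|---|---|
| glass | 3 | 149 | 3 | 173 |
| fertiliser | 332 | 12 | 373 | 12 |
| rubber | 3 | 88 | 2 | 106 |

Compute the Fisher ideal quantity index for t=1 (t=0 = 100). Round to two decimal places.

Laspeyres component (base-period weights):
ΣP(t=0)Q(t=1) = 3×173 + 332×12 + 3×106 = 519 + 3984 + 318 = 4821
ΣP(t=0)Q(t=0) = 3×149 + 332×12 + 3×88 = 447 + 3984 + 264 = 4695
L = 4821 / 4695 × 100 = 102.6837
Paasche component (current-period weights):
ΣP(t=1)Q(t=1) = 3×173 + 373×12 + 2×106 = 519 + 4476 + 212 = 5207
ΣP(t=1)Q(t=0) = 3×149 + 373×12 + 2×88 = 447 + 4476 + 176 = 5099
P = 5207 / 5099 × 100 = 102.1181
Fisher = √(L × P) = √(102.6837 × 102.1181) = 102.4005

102.40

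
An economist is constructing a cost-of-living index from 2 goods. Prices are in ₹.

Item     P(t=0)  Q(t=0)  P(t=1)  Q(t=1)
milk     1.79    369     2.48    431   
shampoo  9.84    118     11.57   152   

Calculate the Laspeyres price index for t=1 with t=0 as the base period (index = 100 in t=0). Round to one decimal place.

125.2

Laspeyres price index uses base-period quantities as weights.
ΣP(t=1)·Q(t=0) = 2.48×369 + 11.57×118 = 915.12 + 1365.26 = 2280.38
ΣP(t=0)·Q(t=0) = 1.79×369 + 9.84×118 = 660.51 + 1161.12 = 1821.63
Index = 2280.38 / 1821.63 × 100 = 125.1835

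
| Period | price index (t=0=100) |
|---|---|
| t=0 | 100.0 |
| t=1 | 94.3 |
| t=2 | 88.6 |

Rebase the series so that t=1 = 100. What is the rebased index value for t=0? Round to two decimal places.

106.04

Rebased(t=0) = 100.0 / 94.3 × 100 = 106.0445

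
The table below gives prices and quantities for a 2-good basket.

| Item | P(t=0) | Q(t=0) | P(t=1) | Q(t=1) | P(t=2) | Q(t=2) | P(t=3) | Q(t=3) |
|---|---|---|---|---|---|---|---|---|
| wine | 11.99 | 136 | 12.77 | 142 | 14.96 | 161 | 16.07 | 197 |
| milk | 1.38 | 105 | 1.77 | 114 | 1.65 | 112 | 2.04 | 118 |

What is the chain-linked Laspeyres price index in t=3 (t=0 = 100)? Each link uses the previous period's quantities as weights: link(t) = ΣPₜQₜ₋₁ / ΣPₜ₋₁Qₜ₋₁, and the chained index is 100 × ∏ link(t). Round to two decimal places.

134.91

Link t=0→t=1:
ΣP(t=1)Q(t=0) = 12.77×136 + 1.77×105 = 1736.72 + 185.85 = 1922.57
ΣP(t=0)Q(t=0) = 11.99×136 + 1.38×105 = 1630.64 + 144.9 = 1775.54
link = 1922.57/1775.54 = 1.082809
Link t=1→t=2:
ΣP(t=2)Q(t=1) = 14.96×142 + 1.65×114 = 2124.32 + 188.1 = 2312.42
ΣP(t=1)Q(t=1) = 12.77×142 + 1.77×114 = 1813.34 + 201.78 = 2015.12
link = 2312.42/2015.12 = 1.147535
Link t=2→t=3:
ΣP(t=3)Q(t=2) = 16.07×161 + 2.04×112 = 2587.27 + 228.48 = 2815.75
ΣP(t=2)Q(t=2) = 14.96×161 + 1.65×112 = 2408.56 + 184.8 = 2593.36
link = 2815.75/2593.36 = 1.085754
Chained index = 100 × 1.082809 × 1.147535 × 1.085754 = 134.9114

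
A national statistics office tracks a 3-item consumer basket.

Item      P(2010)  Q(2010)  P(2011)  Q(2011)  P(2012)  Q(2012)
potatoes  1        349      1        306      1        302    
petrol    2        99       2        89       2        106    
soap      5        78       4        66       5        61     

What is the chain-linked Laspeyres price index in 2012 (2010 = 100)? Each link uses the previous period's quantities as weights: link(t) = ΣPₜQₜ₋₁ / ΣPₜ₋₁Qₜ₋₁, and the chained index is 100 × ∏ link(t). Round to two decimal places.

Link 2010→2011:
ΣP(2011)Q(2010) = 1×349 + 2×99 + 4×78 = 349 + 198 + 312 = 859
ΣP(2010)Q(2010) = 1×349 + 2×99 + 5×78 = 349 + 198 + 390 = 937
link = 859/937 = 0.916756
Link 2011→2012:
ΣP(2012)Q(2011) = 1×306 + 2×89 + 5×66 = 306 + 178 + 330 = 814
ΣP(2011)Q(2011) = 1×306 + 2×89 + 4×66 = 306 + 178 + 264 = 748
link = 814/748 = 1.088235
Chained index = 100 × 0.916756 × 1.088235 = 99.7646

99.76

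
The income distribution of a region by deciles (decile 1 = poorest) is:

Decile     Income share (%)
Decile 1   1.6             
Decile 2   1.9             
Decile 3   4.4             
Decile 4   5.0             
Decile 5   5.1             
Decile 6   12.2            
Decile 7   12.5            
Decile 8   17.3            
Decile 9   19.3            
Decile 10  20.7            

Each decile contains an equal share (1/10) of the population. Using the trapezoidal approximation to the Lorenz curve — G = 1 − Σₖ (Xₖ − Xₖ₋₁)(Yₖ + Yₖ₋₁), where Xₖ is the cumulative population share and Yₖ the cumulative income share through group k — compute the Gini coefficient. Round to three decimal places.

0.388

Cumulative income shares Yₖ: 0.0160, 0.0350, 0.0790, 0.1290, 0.1800, 0.3020, 0.4270, 0.6000, 0.7930, 1.0000
Σ (Xₖ−Xₖ₋₁)(Yₖ+Yₖ₋₁) = (1/10)(0.0160+0.0000) + (1/10)(0.0350+0.0160) + (1/10)(0.0790+0.0350) + (1/10)(0.1290+0.0790) + (1/10)(0.1800+0.1290) + (1/10)(0.3020+0.1800) + (1/10)(0.4270+0.3020) + (1/10)(0.6000+0.4270) + (1/10)(0.7930+0.6000) + (1/10)(1.0000+0.7930)
  = 0.0016 + 0.0051 + 0.0114 + 0.0208 + 0.0309 + 0.0482 + 0.0729 + 0.1027 + 0.1393 + 0.1793 = 0.6122
G = 1 − 0.6122 = 0.3878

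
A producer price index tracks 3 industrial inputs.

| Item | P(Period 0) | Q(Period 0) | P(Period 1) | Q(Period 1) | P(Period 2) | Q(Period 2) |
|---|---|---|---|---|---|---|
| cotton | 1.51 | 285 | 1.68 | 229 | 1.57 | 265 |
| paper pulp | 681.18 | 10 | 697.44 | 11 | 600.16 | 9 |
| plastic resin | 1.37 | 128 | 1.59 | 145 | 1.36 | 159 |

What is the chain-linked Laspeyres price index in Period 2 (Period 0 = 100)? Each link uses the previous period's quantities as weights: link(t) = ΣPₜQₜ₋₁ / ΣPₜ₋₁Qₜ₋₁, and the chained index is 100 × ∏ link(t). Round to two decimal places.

89.17

Link Period 0→Period 1:
ΣP(Period 1)Q(Period 0) = 1.68×285 + 697.44×10 + 1.59×128 = 478.8 + 6974.4 + 203.52 = 7656.72
ΣP(Period 0)Q(Period 0) = 1.51×285 + 681.18×10 + 1.37×128 = 430.35 + 6811.8 + 175.36 = 7417.51
link = 7656.72/7417.51 = 1.032249
Link Period 1→Period 2:
ΣP(Period 2)Q(Period 1) = 1.57×229 + 600.16×11 + 1.36×145 = 359.53 + 6601.76 + 197.2 = 7158.49
ΣP(Period 1)Q(Period 1) = 1.68×229 + 697.44×11 + 1.59×145 = 384.72 + 7671.84 + 230.55 = 8287.11
link = 7158.49/8287.11 = 0.863810
Chained index = 100 × 1.032249 × 0.863810 = 89.1668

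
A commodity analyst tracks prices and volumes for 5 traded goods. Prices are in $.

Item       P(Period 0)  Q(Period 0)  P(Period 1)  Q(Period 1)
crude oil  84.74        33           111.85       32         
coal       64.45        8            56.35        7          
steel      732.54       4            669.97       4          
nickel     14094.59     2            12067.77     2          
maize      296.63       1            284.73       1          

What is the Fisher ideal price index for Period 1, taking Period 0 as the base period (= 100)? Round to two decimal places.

Laspeyres component (base-period weights):
ΣP(Period 1)Q(Period 0) = 111.85×33 + 56.35×8 + 669.97×4 + 12067.77×2 + 284.73×1 = 3691.05 + 450.8 + 2679.88 + 24135.54 + 284.73 = 31242
ΣP(Period 0)Q(Period 0) = 84.74×33 + 64.45×8 + 732.54×4 + 14094.59×2 + 296.63×1 = 2796.42 + 515.6 + 2930.16 + 28189.18 + 296.63 = 34727.99
L = 31242 / 34727.99 × 100 = 89.9620
Paasche component (current-period weights):
ΣP(Period 1)Q(Period 1) = 111.85×32 + 56.35×7 + 669.97×4 + 12067.77×2 + 284.73×1 = 3579.2 + 394.45 + 2679.88 + 24135.54 + 284.73 = 31073.8
ΣP(Period 0)Q(Period 1) = 84.74×32 + 64.45×7 + 732.54×4 + 14094.59×2 + 296.63×1 = 2711.68 + 451.15 + 2930.16 + 28189.18 + 296.63 = 34578.8
P = 31073.8 / 34578.8 × 100 = 89.8637
Fisher = √(L × P) = √(89.9620 × 89.8637) = 89.9129

89.91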